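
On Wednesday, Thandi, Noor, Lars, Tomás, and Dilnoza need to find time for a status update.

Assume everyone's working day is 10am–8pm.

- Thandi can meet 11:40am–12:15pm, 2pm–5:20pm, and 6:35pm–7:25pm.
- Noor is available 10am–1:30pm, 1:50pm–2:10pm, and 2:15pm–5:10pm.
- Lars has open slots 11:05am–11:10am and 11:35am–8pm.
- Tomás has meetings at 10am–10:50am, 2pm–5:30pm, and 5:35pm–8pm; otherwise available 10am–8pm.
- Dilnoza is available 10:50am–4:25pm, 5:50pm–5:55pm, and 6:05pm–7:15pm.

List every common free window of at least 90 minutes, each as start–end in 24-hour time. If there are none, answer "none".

Tomás free within 10:00–20:00: 10:50–14:00, 17:30–17:35.
Thandi ∩ Noor: 11:40–12:15, 14:00–14:10, 14:15–17:10.
Thandi ∩ Noor ∩ Lars: 11:40–12:15, 14:00–14:10, 14:15–17:10.
Thandi ∩ Noor ∩ Lars ∩ Tomás: 11:40–12:15.
Thandi ∩ Noor ∩ Lars ∩ Tomás ∩ Dilnoza: 11:40–12:15.
Windows ≥ 90 min: (none).

none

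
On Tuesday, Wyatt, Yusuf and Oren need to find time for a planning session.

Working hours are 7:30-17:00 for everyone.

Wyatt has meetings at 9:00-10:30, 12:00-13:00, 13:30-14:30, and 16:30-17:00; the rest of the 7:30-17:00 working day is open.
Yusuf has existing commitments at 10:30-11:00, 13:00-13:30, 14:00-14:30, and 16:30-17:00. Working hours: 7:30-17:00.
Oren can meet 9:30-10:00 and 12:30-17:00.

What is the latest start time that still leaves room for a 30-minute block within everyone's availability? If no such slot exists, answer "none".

Wyatt free within 07:30–17:00: 07:30–09:00, 10:30–12:00, 13:00–13:30, 14:30–16:30.
Yusuf free within 07:30–17:00: 07:30–10:30, 11:00–13:00, 13:30–14:00, 14:30–16:30.
Wyatt ∩ Yusuf: 07:30–09:00, 11:00–12:00, 14:30–16:30.
Wyatt ∩ Yusuf ∩ Oren: 14:30–16:30.
Windows ≥ 30 min: 14:30–16:30.
Latest start in the last window 14:30–16:30 is 16:30 − 30 min = 16:00.

16:00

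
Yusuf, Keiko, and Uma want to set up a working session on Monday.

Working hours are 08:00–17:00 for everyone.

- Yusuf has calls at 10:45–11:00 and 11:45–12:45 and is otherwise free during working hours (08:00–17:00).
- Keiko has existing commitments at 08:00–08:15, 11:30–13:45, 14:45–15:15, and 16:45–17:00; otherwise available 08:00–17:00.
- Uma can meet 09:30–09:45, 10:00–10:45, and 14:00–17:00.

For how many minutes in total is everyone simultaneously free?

Yusuf free within 08:00–17:00: 08:00–10:45, 11:00–11:45, 12:45–17:00.
Keiko free within 08:00–17:00: 08:15–11:30, 13:45–14:45, 15:15–16:45.
Yusuf ∩ Keiko: 08:15–10:45, 11:00–11:30, 13:45–14:45, 15:15–16:45.
Yusuf ∩ Keiko ∩ Uma: 09:30–09:45, 10:00–10:45, 14:00–14:45, 15:15–16:45.
Total common minutes: 15 + 45 + 45 + 90 = 195.

195 minutes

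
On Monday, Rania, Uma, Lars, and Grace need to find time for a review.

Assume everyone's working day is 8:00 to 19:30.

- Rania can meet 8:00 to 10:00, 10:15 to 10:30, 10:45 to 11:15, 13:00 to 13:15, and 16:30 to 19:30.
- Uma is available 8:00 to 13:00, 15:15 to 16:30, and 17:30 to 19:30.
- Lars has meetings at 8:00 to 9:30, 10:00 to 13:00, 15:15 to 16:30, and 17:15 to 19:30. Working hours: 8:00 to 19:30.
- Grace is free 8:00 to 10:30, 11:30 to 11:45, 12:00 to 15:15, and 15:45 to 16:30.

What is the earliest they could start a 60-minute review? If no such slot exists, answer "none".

Lars free within 08:00–19:30: 09:30–10:00, 13:00–15:15, 16:30–17:15.
Rania ∩ Uma: 08:00–10:00, 10:15–10:30, 10:45–11:15, 17:30–19:30.
Rania ∩ Uma ∩ Lars: 09:30–10:00.
Rania ∩ Uma ∩ Lars ∩ Grace: 09:30–10:00.
Windows ≥ 60 min: (none).

none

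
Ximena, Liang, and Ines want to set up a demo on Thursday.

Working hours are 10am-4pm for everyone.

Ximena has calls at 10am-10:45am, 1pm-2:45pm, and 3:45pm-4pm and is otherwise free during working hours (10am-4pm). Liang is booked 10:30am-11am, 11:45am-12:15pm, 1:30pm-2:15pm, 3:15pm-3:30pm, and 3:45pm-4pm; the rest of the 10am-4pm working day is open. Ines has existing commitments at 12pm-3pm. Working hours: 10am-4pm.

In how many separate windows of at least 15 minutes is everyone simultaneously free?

3

Ximena free within 10:00–16:00: 10:45–13:00, 14:45–15:45.
Liang free within 10:00–16:00: 10:00–10:30, 11:00–11:45, 12:15–13:30, 14:15–15:15, 15:30–15:45.
Ines free within 10:00–16:00: 10:00–12:00, 15:00–16:00.
Ximena ∩ Liang: 11:00–11:45, 12:15–13:00, 14:45–15:15, 15:30–15:45.
Ximena ∩ Liang ∩ Ines: 11:00–11:45, 15:00–15:15, 15:30–15:45.
Windows ≥ 15 min: 11:00–11:45, 15:00–15:15, 15:30–15:45.
That's 3 windows.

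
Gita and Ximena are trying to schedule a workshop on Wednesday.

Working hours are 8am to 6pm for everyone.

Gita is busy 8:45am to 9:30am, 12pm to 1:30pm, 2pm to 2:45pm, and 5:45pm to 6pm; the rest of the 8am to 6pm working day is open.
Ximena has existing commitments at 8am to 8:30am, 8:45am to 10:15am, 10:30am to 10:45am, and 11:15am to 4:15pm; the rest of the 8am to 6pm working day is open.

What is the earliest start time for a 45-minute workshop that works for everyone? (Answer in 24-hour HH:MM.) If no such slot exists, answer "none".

16:15

Gita free within 08:00–18:00: 08:00–08:45, 09:30–12:00, 13:30–14:00, 14:45–17:45.
Ximena free within 08:00–18:00: 08:30–08:45, 10:15–10:30, 10:45–11:15, 16:15–18:00.
Gita ∩ Ximena: 08:30–08:45, 10:15–10:30, 10:45–11:15, 16:15–17:45.
Windows ≥ 45 min: 16:15–17:45.
Earliest such window starts at 16:15.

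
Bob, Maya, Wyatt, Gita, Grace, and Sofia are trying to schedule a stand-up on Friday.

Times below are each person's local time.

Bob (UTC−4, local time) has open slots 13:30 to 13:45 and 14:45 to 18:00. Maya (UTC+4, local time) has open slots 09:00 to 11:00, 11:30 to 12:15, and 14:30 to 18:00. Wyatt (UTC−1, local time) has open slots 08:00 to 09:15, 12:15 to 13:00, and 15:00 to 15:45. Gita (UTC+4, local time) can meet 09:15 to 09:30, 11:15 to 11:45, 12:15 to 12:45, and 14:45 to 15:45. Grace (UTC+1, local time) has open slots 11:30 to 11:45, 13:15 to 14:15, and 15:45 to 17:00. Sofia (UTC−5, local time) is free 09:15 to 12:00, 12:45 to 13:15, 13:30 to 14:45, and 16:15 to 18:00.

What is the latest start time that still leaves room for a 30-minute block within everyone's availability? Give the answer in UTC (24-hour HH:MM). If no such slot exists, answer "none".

Bob → UTC: 17:30–17:45, 18:45–22:00.
Maya → UTC: 05:00–07:00, 07:30–08:15, 10:30–14:00.
Wyatt → UTC: 09:00–10:15, 13:15–14:00, 16:00–16:45.
Gita → UTC: 05:15–05:30, 07:15–07:45, 08:15–08:45, 10:45–11:45.
Grace → UTC: 10:30–10:45, 12:15–13:15, 14:45–16:00.
Sofia → UTC: 14:15–17:00, 17:45–18:15, 18:30–19:45, 21:15–23:00.
Bob ∩ Maya: (none).
Bob ∩ Maya ∩ Wyatt: (none).
Bob ∩ Maya ∩ Wyatt ∩ Gita: (none).
Bob ∩ Maya ∩ Wyatt ∩ Gita ∩ Grace: (none).
Bob ∩ Maya ∩ Wyatt ∩ Gita ∩ Grace ∩ Sofia: (none).
Windows ≥ 30 min: (none).

none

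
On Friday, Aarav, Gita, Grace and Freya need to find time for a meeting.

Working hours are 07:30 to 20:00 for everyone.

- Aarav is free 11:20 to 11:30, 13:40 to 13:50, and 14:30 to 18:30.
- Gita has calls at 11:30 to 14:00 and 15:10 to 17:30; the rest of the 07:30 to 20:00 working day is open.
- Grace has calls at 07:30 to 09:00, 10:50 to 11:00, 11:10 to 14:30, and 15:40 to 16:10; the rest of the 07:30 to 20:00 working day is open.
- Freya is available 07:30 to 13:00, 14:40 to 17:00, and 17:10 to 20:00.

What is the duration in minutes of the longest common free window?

Gita free within 07:30–20:00: 07:30–11:30, 14:00–15:10, 17:30–20:00.
Grace free within 07:30–20:00: 09:00–10:50, 11:00–11:10, 14:30–15:40, 16:10–20:00.
Aarav ∩ Gita: 11:20–11:30, 14:30–15:10, 17:30–18:30.
Aarav ∩ Gita ∩ Grace: 14:30–15:10, 17:30–18:30.
Aarav ∩ Gita ∩ Grace ∩ Freya: 14:40–15:10, 17:30–18:30.
Common window lengths: 30, 60 min; longest is 60.

60 minutes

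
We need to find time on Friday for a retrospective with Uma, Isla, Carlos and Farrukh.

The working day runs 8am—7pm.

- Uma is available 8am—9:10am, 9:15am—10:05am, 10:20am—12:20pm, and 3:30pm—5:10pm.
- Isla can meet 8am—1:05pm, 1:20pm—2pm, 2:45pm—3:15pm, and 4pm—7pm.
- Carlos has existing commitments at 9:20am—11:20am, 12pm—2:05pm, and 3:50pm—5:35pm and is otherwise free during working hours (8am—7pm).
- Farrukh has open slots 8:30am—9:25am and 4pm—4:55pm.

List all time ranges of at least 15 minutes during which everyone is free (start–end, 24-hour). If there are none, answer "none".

08:30–09:10

Carlos free within 08:00–19:00: 08:00–09:20, 11:20–12:00, 14:05–15:50, 17:35–19:00.
Uma ∩ Isla: 08:00–09:10, 09:15–10:05, 10:20–12:20, 16:00–17:10.
Uma ∩ Isla ∩ Carlos: 08:00–09:10, 09:15–09:20, 11:20–12:00.
Uma ∩ Isla ∩ Carlos ∩ Farrukh: 08:30–09:10, 09:15–09:20.
Windows ≥ 15 min: 08:30–09:10.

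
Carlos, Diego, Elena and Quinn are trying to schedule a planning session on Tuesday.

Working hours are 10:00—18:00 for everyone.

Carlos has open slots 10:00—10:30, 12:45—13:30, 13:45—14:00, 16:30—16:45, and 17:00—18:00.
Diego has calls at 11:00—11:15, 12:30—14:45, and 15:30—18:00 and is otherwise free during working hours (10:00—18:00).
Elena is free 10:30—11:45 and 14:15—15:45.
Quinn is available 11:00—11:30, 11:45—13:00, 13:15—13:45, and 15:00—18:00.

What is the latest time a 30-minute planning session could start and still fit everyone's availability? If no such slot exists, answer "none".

none

Diego free within 10:00–18:00: 10:00–11:00, 11:15–12:30, 14:45–15:30.
Carlos ∩ Diego: 10:00–10:30.
Carlos ∩ Diego ∩ Elena: (none).
Carlos ∩ Diego ∩ Elena ∩ Quinn: (none).
Windows ≥ 30 min: (none).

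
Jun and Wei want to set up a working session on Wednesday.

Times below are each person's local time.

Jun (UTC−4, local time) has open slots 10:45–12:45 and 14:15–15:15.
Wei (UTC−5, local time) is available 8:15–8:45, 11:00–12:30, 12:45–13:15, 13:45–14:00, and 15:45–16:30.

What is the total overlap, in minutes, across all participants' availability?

60 minutes

Jun → UTC: 14:45–16:45, 18:15–19:15.
Wei → UTC: 13:15–13:45, 16:00–17:30, 17:45–18:15, 18:45–19:00, 20:45–21:30.
Jun ∩ Wei: 16:00–16:45, 18:45–19:00.
Total common minutes: 45 + 15 = 60.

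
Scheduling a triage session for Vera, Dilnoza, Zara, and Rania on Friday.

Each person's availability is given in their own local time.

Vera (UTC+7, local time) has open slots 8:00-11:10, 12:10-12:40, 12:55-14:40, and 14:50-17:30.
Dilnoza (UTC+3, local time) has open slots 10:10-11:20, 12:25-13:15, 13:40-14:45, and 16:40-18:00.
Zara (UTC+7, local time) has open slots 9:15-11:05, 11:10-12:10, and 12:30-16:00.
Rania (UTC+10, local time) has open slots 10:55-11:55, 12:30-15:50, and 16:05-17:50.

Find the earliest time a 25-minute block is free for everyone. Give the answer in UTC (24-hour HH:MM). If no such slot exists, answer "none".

Vera → UTC: 01:00–04:10, 05:10–05:40, 05:55–07:40, 07:50–10:30.
Dilnoza → UTC: 07:10–08:20, 09:25–10:15, 10:40–11:45, 13:40–15:00.
Zara → UTC: 02:15–04:05, 04:10–05:10, 05:30–09:00.
Rania → UTC: 00:55–01:55, 02:30–05:50, 06:05–07:50.
Vera ∩ Dilnoza: 07:10–07:40, 07:50–08:20, 09:25–10:15.
Vera ∩ Dilnoza ∩ Zara: 07:10–07:40, 07:50–08:20.
Vera ∩ Dilnoza ∩ Zara ∩ Rania: 07:10–07:40.
Windows ≥ 25 min: 07:10–07:40.
Earliest such window starts at 07:10.

07:10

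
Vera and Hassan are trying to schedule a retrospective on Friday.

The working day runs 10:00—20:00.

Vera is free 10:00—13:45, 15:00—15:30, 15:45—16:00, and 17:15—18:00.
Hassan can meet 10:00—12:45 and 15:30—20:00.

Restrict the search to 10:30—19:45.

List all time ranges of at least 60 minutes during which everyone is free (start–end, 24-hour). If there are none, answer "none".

10:30–12:45

Vera ∩ Hassan: 10:00–12:45, 15:45–16:00, 17:15–18:00.
Restricted to 10:30–19:45: 10:30–12:45, 15:45–16:00, 17:15–18:00.
Windows ≥ 60 min: 10:30–12:45.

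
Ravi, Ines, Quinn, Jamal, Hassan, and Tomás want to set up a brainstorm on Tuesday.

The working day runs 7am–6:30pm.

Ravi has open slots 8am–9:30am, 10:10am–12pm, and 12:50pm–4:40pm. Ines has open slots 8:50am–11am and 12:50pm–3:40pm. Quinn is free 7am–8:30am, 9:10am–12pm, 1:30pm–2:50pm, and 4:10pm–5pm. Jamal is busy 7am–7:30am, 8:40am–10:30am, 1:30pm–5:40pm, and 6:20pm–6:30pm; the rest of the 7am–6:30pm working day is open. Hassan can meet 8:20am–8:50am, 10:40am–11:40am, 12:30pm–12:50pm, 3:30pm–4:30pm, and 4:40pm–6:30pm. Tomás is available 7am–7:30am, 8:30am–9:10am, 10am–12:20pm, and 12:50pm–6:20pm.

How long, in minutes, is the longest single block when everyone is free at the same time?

Jamal free within 07:00–18:30: 07:30–08:40, 10:30–13:30, 17:40–18:20.
Ravi ∩ Ines: 08:50–09:30, 10:10–11:00, 12:50–15:40.
Ravi ∩ Ines ∩ Quinn: 09:10–09:30, 10:10–11:00, 13:30–14:50.
Ravi ∩ Ines ∩ Quinn ∩ Jamal: 10:30–11:00.
Ravi ∩ Ines ∩ Quinn ∩ Jamal ∩ Hassan: 10:40–11:00.
Ravi ∩ Ines ∩ Quinn ∩ Jamal ∩ Hassan ∩ Tomás: 10:40–11:00.
Single common window of 20 minutes.

20 minutes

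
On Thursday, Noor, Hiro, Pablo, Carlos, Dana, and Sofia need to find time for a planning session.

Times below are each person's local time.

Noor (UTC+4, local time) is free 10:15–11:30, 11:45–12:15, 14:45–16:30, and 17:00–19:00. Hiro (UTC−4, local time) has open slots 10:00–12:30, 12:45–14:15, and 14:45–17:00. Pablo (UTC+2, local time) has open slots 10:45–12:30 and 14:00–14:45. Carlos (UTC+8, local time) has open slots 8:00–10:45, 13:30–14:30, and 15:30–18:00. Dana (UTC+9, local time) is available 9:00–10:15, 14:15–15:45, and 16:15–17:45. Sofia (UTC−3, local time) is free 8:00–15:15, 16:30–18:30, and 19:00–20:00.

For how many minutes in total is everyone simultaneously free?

Noor → UTC: 06:15–07:30, 07:45–08:15, 10:45–12:30, 13:00–15:00.
Hiro → UTC: 14:00–16:30, 16:45–18:15, 18:45–21:00.
Pablo → UTC: 08:45–10:30, 12:00–12:45.
Carlos → UTC: 00:00–02:45, 05:30–06:30, 07:30–10:00.
Dana → UTC: 00:00–01:15, 05:15–06:45, 07:15–08:45.
Sofia → UTC: 11:00–18:15, 19:30–21:30, 22:00–23:00.
Noor ∩ Hiro: 14:00–15:00.
Noor ∩ Hiro ∩ Pablo: (none).
Noor ∩ Hiro ∩ Pablo ∩ Carlos: (none).
Noor ∩ Hiro ∩ Pablo ∩ Carlos ∩ Dana: (none).
Noor ∩ Hiro ∩ Pablo ∩ Carlos ∩ Dana ∩ Sofia: (none).
Total common minutes: 0.

0 minutes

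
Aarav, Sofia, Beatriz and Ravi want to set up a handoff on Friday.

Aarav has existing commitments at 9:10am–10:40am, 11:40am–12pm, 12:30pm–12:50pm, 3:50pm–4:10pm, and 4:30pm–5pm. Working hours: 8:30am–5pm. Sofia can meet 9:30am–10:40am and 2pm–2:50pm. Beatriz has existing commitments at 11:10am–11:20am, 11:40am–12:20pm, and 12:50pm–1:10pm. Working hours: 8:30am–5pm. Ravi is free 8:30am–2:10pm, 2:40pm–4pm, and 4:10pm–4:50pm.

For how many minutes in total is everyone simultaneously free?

Aarav free within 08:30–17:00: 08:30–09:10, 10:40–11:40, 12:00–12:30, 12:50–15:50, 16:10–16:30.
Beatriz free within 08:30–17:00: 08:30–11:10, 11:20–11:40, 12:20–12:50, 13:10–17:00.
Aarav ∩ Sofia: 14:00–14:50.
Aarav ∩ Sofia ∩ Beatriz: 14:00–14:50.
Aarav ∩ Sofia ∩ Beatriz ∩ Ravi: 14:00–14:10, 14:40–14:50.
Total common minutes: 10 + 10 = 20.

20 minutes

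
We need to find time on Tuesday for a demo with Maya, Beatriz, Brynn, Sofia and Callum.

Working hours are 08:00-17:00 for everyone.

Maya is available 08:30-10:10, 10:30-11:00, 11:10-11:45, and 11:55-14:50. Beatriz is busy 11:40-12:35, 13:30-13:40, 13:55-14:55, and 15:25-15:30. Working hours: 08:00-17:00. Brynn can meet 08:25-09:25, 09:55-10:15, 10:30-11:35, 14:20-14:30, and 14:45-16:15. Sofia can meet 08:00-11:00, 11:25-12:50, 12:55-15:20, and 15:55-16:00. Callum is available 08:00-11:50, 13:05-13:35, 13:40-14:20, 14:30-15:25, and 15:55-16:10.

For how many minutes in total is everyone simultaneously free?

Beatriz free within 08:00–17:00: 08:00–11:40, 12:35–13:30, 13:40–13:55, 14:55–15:25, 15:30–17:00.
Maya ∩ Beatriz: 08:30–10:10, 10:30–11:00, 11:10–11:40, 12:35–13:30, 13:40–13:55.
Maya ∩ Beatriz ∩ Brynn: 08:30–09:25, 09:55–10:10, 10:30–11:00, 11:10–11:35.
Maya ∩ Beatriz ∩ Brynn ∩ Sofia: 08:30–09:25, 09:55–10:10, 10:30–11:00, 11:25–11:35.
Maya ∩ Beatriz ∩ Brynn ∩ Sofia ∩ Callum: 08:30–09:25, 09:55–10:10, 10:30–11:00, 11:25–11:35.
Total common minutes: 55 + 15 + 30 + 10 = 110.

110 minutes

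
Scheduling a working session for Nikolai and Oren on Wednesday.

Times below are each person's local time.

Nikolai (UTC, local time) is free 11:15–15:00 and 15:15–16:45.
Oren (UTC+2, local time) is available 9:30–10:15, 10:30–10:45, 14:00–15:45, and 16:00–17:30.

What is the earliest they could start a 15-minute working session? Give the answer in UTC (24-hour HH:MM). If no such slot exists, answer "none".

Nikolai → UTC: 11:15–15:00, 15:15–16:45.
Oren → UTC: 07:30–08:15, 08:30–08:45, 12:00–13:45, 14:00–15:30.
Nikolai ∩ Oren: 12:00–13:45, 14:00–15:00, 15:15–15:30.
Windows ≥ 15 min: 12:00–13:45, 14:00–15:00, 15:15–15:30.
Earliest such window starts at 12:00.

12:00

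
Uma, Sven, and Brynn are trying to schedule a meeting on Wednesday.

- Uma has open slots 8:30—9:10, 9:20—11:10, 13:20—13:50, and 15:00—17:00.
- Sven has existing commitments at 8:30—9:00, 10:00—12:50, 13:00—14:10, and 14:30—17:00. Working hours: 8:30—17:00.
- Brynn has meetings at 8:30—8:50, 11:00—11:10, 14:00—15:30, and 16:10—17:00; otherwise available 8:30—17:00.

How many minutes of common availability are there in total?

50 minutes

Sven free within 08:30–17:00: 09:00–10:00, 12:50–13:00, 14:10–14:30.
Brynn free within 08:30–17:00: 08:50–11:00, 11:10–14:00, 15:30–16:10.
Uma ∩ Sven: 09:00–09:10, 09:20–10:00.
Uma ∩ Sven ∩ Brynn: 09:00–09:10, 09:20–10:00.
Total common minutes: 10 + 40 = 50.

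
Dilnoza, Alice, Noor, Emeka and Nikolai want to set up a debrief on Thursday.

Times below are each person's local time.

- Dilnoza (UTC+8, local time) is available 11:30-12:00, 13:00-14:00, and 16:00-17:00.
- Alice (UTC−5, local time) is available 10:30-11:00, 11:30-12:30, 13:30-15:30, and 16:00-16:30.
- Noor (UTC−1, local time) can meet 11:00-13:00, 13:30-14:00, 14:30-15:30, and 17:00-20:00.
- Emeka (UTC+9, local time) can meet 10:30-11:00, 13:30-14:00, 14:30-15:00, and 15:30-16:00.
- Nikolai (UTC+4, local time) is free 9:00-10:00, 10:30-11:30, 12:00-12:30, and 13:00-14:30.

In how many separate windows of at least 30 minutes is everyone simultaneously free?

0

Dilnoza → UTC: 03:30–04:00, 05:00–06:00, 08:00–09:00.
Alice → UTC: 15:30–16:00, 16:30–17:30, 18:30–20:30, 21:00–21:30.
Noor → UTC: 12:00–14:00, 14:30–15:00, 15:30–16:30, 18:00–21:00.
Emeka → UTC: 01:30–02:00, 04:30–05:00, 05:30–06:00, 06:30–07:00.
Nikolai → UTC: 05:00–06:00, 06:30–07:30, 08:00–08:30, 09:00–10:30.
Dilnoza ∩ Alice: (none).
Dilnoza ∩ Alice ∩ Noor: (none).
Dilnoza ∩ Alice ∩ Noor ∩ Emeka: (none).
Dilnoza ∩ Alice ∩ Noor ∩ Emeka ∩ Nikolai: (none).
Windows ≥ 30 min: (none).
That's 0 windows.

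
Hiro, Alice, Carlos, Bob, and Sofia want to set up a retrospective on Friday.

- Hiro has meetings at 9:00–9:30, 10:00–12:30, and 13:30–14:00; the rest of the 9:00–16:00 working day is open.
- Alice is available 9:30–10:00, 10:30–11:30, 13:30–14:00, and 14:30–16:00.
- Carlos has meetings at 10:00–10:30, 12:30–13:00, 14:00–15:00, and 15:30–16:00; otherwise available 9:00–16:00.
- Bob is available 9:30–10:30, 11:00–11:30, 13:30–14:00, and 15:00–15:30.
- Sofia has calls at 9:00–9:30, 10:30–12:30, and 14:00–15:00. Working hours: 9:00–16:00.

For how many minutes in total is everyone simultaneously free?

60 minutes

Hiro free within 09:00–16:00: 09:30–10:00, 12:30–13:30, 14:00–16:00.
Carlos free within 09:00–16:00: 09:00–10:00, 10:30–12:30, 13:00–14:00, 15:00–15:30.
Sofia free within 09:00–16:00: 09:30–10:30, 12:30–14:00, 15:00–16:00.
Hiro ∩ Alice: 09:30–10:00, 14:30–16:00.
Hiro ∩ Alice ∩ Carlos: 09:30–10:00, 15:00–15:30.
Hiro ∩ Alice ∩ Carlos ∩ Bob: 09:30–10:00, 15:00–15:30.
Hiro ∩ Alice ∩ Carlos ∩ Bob ∩ Sofia: 09:30–10:00, 15:00–15:30.
Total common minutes: 30 + 30 = 60.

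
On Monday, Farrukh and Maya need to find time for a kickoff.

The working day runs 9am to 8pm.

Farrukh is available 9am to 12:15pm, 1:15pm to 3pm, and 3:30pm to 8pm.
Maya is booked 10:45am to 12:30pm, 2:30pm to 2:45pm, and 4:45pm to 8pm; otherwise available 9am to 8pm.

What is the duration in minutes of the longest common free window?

Maya free within 09:00–20:00: 09:00–10:45, 12:30–14:30, 14:45–16:45.
Farrukh ∩ Maya: 09:00–10:45, 13:15–14:30, 14:45–15:00, 15:30–16:45.
Common window lengths: 105, 75, 15, 75 min; longest is 105.

105 minutes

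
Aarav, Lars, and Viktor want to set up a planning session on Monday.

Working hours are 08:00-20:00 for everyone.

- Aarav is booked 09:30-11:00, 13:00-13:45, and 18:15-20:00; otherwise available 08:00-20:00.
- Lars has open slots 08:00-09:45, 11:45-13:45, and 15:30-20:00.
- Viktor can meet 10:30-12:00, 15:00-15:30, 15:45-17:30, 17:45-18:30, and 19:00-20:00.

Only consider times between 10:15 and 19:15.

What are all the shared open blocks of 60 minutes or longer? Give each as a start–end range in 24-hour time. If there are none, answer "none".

15:45–17:30

Aarav free within 08:00–20:00: 08:00–09:30, 11:00–13:00, 13:45–18:15.
Aarav ∩ Lars: 08:00–09:30, 11:45–13:00, 15:30–18:15.
Aarav ∩ Lars ∩ Viktor: 11:45–12:00, 15:45–17:30, 17:45–18:15.
Restricted to 10:15–19:15: 11:45–12:00, 15:45–17:30, 17:45–18:15.
Windows ≥ 60 min: 15:45–17:30.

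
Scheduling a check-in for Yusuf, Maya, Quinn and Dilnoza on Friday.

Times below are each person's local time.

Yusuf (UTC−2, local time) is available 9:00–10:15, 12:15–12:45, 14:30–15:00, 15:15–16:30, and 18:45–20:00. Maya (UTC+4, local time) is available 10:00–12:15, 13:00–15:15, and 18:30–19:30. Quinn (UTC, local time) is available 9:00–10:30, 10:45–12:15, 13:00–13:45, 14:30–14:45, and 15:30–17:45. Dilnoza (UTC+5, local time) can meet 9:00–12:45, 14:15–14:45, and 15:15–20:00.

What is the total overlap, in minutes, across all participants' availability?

30 minutes

Yusuf → UTC: 11:00–12:15, 14:15–14:45, 16:30–17:00, 17:15–18:30, 20:45–22:00.
Maya → UTC: 06:00–08:15, 09:00–11:15, 14:30–15:30.
Quinn → UTC: 09:00–10:30, 10:45–12:15, 13:00–13:45, 14:30–14:45, 15:30–17:45.
Dilnoza → UTC: 04:00–07:45, 09:15–09:45, 10:15–15:00.
Yusuf ∩ Maya: 11:00–11:15, 14:30–14:45.
Yusuf ∩ Maya ∩ Quinn: 11:00–11:15, 14:30–14:45.
Yusuf ∩ Maya ∩ Quinn ∩ Dilnoza: 11:00–11:15, 14:30–14:45.
Total common minutes: 15 + 15 = 30.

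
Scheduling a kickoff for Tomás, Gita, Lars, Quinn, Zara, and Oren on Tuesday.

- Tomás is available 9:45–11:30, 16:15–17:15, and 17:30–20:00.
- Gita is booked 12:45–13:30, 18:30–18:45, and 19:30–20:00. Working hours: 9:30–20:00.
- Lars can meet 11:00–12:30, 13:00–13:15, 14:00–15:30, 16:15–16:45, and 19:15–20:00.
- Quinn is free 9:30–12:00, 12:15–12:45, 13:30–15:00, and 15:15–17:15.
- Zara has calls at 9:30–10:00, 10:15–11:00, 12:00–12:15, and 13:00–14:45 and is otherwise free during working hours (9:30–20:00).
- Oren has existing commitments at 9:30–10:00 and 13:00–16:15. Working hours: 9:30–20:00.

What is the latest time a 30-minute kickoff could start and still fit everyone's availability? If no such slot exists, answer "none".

16:15

Gita free within 09:30–20:00: 09:30–12:45, 13:30–18:30, 18:45–19:30.
Zara free within 09:30–20:00: 10:00–10:15, 11:00–12:00, 12:15–13:00, 14:45–20:00.
Oren free within 09:30–20:00: 10:00–13:00, 16:15–20:00.
Tomás ∩ Gita: 09:45–11:30, 16:15–17:15, 17:30–18:30, 18:45–19:30.
Tomás ∩ Gita ∩ Lars: 11:00–11:30, 16:15–16:45, 19:15–19:30.
Tomás ∩ Gita ∩ Lars ∩ Quinn: 11:00–11:30, 16:15–16:45.
Tomás ∩ Gita ∩ Lars ∩ Quinn ∩ Zara: 11:00–11:30, 16:15–16:45.
Tomás ∩ Gita ∩ Lars ∩ Quinn ∩ Zara ∩ Oren: 11:00–11:30, 16:15–16:45.
Windows ≥ 30 min: 11:00–11:30, 16:15–16:45.
Latest start in the last window 16:15–16:45 is 16:45 − 30 min = 16:15.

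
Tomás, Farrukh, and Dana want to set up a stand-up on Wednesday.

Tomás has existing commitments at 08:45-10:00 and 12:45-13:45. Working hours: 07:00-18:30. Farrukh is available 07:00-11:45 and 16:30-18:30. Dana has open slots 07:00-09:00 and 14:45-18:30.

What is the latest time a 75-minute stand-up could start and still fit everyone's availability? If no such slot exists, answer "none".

Tomás free within 07:00–18:30: 07:00–08:45, 10:00–12:45, 13:45–18:30.
Tomás ∩ Farrukh: 07:00–08:45, 10:00–11:45, 16:30–18:30.
Tomás ∩ Farrukh ∩ Dana: 07:00–08:45, 16:30–18:30.
Windows ≥ 75 min: 07:00–08:45, 16:30–18:30.
Latest start in the last window 16:30–18:30 is 18:30 − 75 min = 17:15.

17:15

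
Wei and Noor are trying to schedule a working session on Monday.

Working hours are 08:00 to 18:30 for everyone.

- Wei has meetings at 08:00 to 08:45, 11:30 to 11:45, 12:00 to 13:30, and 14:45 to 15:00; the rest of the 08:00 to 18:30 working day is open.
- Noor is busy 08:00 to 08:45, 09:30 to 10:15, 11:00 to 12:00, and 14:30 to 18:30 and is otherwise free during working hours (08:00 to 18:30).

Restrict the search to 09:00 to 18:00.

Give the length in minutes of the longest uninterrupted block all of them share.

Wei free within 08:00–18:30: 08:45–11:30, 11:45–12:00, 13:30–14:45, 15:00–18:30.
Noor free within 08:00–18:30: 08:45–09:30, 10:15–11:00, 12:00–14:30.
Wei ∩ Noor: 08:45–09:30, 10:15–11:00, 13:30–14:30.
Restricted to 09:00–18:00: 09:00–09:30, 10:15–11:00, 13:30–14:30.
Common window lengths: 30, 45, 60 min; longest is 60.

60 minutes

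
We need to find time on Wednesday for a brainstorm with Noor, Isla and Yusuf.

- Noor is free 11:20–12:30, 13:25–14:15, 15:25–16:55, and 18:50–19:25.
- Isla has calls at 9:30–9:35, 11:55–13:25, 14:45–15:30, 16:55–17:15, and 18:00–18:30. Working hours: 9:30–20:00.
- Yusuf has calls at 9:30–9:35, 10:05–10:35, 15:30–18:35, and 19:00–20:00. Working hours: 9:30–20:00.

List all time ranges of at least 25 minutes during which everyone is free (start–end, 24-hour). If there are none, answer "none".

Isla free within 09:30–20:00: 09:35–11:55, 13:25–14:45, 15:30–16:55, 17:15–18:00, 18:30–20:00.
Yusuf free within 09:30–20:00: 09:35–10:05, 10:35–15:30, 18:35–19:00.
Noor ∩ Isla: 11:20–11:55, 13:25–14:15, 15:30–16:55, 18:50–19:25.
Noor ∩ Isla ∩ Yusuf: 11:20–11:55, 13:25–14:15, 18:50–19:00.
Windows ≥ 25 min: 11:20–11:55, 13:25–14:15.

11:20–11:55, 13:25–14:15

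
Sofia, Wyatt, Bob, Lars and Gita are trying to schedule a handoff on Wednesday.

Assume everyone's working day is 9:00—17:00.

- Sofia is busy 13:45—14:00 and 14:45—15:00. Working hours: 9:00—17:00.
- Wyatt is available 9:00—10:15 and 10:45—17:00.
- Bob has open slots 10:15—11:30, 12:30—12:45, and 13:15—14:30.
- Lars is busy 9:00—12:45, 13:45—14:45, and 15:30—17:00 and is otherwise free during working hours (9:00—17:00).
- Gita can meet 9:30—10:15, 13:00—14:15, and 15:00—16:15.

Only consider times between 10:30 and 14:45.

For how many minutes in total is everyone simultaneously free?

Sofia free within 09:00–17:00: 09:00–13:45, 14:00–14:45, 15:00–17:00.
Lars free within 09:00–17:00: 12:45–13:45, 14:45–15:30.
Sofia ∩ Wyatt: 09:00–10:15, 10:45–13:45, 14:00–14:45, 15:00–17:00.
Sofia ∩ Wyatt ∩ Bob: 10:45–11:30, 12:30–12:45, 13:15–13:45, 14:00–14:30.
Sofia ∩ Wyatt ∩ Bob ∩ Lars: 13:15–13:45.
Sofia ∩ Wyatt ∩ Bob ∩ Lars ∩ Gita: 13:15–13:45.
Restricted to 10:30–14:45: 13:15–13:45.
Total common minutes: 30.

30 minutes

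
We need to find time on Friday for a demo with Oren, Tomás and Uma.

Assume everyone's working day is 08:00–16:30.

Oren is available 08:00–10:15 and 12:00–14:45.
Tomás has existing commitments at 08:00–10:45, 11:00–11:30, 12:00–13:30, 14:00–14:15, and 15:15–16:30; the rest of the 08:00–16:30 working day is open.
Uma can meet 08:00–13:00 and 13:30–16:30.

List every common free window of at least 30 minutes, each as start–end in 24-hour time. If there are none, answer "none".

Tomás free within 08:00–16:30: 10:45–11:00, 11:30–12:00, 13:30–14:00, 14:15–15:15.
Oren ∩ Tomás: 13:30–14:00, 14:15–14:45.
Oren ∩ Tomás ∩ Uma: 13:30–14:00, 14:15–14:45.
Windows ≥ 30 min: 13:30–14:00, 14:15–14:45.

13:30–14:00, 14:15–14:45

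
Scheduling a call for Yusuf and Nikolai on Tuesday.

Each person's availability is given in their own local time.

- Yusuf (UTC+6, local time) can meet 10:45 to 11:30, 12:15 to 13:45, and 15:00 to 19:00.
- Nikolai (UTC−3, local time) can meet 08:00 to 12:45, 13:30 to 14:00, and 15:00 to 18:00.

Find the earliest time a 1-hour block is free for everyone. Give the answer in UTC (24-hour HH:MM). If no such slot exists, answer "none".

11:00

Yusuf → UTC: 04:45–05:30, 06:15–07:45, 09:00–13:00.
Nikolai → UTC: 11:00–15:45, 16:30–17:00, 18:00–21:00.
Yusuf ∩ Nikolai: 11:00–13:00.
Windows ≥ 60 min: 11:00–13:00.
Earliest such window starts at 11:00.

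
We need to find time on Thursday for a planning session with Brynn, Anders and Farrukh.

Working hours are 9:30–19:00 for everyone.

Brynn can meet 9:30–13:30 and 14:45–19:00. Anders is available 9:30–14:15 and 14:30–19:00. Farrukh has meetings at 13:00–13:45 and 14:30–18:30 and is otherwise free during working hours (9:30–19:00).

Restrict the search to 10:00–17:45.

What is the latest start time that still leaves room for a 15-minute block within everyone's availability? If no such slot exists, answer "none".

Farrukh free within 09:30–19:00: 09:30–13:00, 13:45–14:30, 18:30–19:00.
Brynn ∩ Anders: 09:30–13:30, 14:45–19:00.
Brynn ∩ Anders ∩ Farrukh: 09:30–13:00, 18:30–19:00.
Restricted to 10:00–17:45: 10:00–13:00.
Windows ≥ 15 min: 10:00–13:00.
Latest start in the last window 10:00–13:00 is 13:00 − 15 min = 12:45.

12:45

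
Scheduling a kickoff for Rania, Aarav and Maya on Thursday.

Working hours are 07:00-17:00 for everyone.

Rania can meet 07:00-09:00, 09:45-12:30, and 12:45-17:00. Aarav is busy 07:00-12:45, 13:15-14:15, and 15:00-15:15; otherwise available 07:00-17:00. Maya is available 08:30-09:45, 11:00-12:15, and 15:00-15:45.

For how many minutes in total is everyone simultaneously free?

Aarav free within 07:00–17:00: 12:45–13:15, 14:15–15:00, 15:15–17:00.
Rania ∩ Aarav: 12:45–13:15, 14:15–15:00, 15:15–17:00.
Rania ∩ Aarav ∩ Maya: 15:15–15:45.
Total common minutes: 30.

30 minutes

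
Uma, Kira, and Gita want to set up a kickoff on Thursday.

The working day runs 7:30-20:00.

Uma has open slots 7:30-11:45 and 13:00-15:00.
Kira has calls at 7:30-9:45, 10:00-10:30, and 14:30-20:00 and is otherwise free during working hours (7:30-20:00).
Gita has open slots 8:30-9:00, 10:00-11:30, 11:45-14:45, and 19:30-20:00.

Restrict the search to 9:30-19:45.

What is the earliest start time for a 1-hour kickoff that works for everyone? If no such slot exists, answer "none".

Kira free within 07:30–20:00: 09:45–10:00, 10:30–14:30.
Uma ∩ Kira: 09:45–10:00, 10:30–11:45, 13:00–14:30.
Uma ∩ Kira ∩ Gita: 10:30–11:30, 13:00–14:30.
Restricted to 09:30–19:45: 10:30–11:30, 13:00–14:30.
Windows ≥ 60 min: 10:30–11:30, 13:00–14:30.
Earliest such window starts at 10:30.

10:30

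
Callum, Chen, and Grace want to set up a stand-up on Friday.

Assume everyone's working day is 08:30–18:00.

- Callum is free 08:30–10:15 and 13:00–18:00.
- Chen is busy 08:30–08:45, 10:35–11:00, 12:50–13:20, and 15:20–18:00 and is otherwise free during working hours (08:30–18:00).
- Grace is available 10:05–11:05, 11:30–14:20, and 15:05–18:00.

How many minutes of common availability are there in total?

85 minutes

Chen free within 08:30–18:00: 08:45–10:35, 11:00–12:50, 13:20–15:20.
Callum ∩ Chen: 08:45–10:15, 13:20–15:20.
Callum ∩ Chen ∩ Grace: 10:05–10:15, 13:20–14:20, 15:05–15:20.
Total common minutes: 10 + 60 + 15 = 85.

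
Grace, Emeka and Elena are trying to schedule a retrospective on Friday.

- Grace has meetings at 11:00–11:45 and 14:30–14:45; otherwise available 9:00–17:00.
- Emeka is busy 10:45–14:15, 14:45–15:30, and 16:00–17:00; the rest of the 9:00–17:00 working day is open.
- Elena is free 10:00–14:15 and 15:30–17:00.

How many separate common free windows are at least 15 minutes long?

2

Grace free within 09:00–17:00: 09:00–11:00, 11:45–14:30, 14:45–17:00.
Emeka free within 09:00–17:00: 09:00–10:45, 14:15–14:45, 15:30–16:00.
Grace ∩ Emeka: 09:00–10:45, 14:15–14:30, 15:30–16:00.
Grace ∩ Emeka ∩ Elena: 10:00–10:45, 15:30–16:00.
Windows ≥ 15 min: 10:00–10:45, 15:30–16:00.
That's 2 windows.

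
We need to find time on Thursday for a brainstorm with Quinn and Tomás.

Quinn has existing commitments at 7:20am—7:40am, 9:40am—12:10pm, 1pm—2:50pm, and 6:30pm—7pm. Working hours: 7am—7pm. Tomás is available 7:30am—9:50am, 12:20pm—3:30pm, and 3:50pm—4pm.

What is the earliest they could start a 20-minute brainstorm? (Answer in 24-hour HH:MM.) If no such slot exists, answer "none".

07:40

Quinn free within 07:00–19:00: 07:00–07:20, 07:40–09:40, 12:10–13:00, 14:50–18:30.
Quinn ∩ Tomás: 07:40–09:40, 12:20–13:00, 14:50–15:30, 15:50–16:00.
Windows ≥ 20 min: 07:40–09:40, 12:20–13:00, 14:50–15:30.
Earliest such window starts at 07:40.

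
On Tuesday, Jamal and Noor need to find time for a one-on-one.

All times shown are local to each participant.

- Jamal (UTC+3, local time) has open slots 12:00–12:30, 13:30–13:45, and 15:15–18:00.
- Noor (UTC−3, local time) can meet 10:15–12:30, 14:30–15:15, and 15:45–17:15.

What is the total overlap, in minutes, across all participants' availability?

105 minutes

Jamal → UTC: 09:00–09:30, 10:30–10:45, 12:15–15:00.
Noor → UTC: 13:15–15:30, 17:30–18:15, 18:45–20:15.
Jamal ∩ Noor: 13:15–15:00.
Total common minutes: 105.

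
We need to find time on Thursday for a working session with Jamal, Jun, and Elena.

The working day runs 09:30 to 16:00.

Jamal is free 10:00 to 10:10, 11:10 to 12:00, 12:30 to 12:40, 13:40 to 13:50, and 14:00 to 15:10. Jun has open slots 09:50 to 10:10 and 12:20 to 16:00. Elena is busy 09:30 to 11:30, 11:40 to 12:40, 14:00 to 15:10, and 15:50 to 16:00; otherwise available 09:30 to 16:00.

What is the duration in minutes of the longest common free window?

10 minutes

Elena free within 09:30–16:00: 11:30–11:40, 12:40–14:00, 15:10–15:50.
Jamal ∩ Jun: 10:00–10:10, 12:30–12:40, 13:40–13:50, 14:00–15:10.
Jamal ∩ Jun ∩ Elena: 13:40–13:50.
Single common window of 10 minutes.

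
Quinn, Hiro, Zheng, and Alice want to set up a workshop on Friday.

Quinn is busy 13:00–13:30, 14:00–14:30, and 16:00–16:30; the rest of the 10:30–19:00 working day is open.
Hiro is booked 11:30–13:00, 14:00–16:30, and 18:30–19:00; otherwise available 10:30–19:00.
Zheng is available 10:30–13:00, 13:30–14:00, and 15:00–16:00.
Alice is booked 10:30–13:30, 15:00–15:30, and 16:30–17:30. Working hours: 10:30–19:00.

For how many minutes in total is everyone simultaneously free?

Quinn free within 10:30–19:00: 10:30–13:00, 13:30–14:00, 14:30–16:00, 16:30–19:00.
Hiro free within 10:30–19:00: 10:30–11:30, 13:00–14:00, 16:30–18:30.
Alice free within 10:30–19:00: 13:30–15:00, 15:30–16:30, 17:30–19:00.
Quinn ∩ Hiro: 10:30–11:30, 13:30–14:00, 16:30–18:30.
Quinn ∩ Hiro ∩ Zheng: 10:30–11:30, 13:30–14:00.
Quinn ∩ Hiro ∩ Zheng ∩ Alice: 13:30–14:00.
Total common minutes: 30.

30 minutes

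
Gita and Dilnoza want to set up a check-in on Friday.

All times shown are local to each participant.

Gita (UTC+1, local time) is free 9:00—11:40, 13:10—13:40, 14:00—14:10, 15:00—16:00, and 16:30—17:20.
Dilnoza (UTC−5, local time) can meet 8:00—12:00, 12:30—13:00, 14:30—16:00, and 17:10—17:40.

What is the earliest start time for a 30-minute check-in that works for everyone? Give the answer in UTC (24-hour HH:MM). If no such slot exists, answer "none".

Gita → UTC: 08:00–10:40, 12:10–12:40, 13:00–13:10, 14:00–15:00, 15:30–16:20.
Dilnoza → UTC: 13:00–17:00, 17:30–18:00, 19:30–21:00, 22:10–22:40.
Gita ∩ Dilnoza: 13:00–13:10, 14:00–15:00, 15:30–16:20.
Windows ≥ 30 min: 14:00–15:00, 15:30–16:20.
Earliest such window starts at 14:00.

14:00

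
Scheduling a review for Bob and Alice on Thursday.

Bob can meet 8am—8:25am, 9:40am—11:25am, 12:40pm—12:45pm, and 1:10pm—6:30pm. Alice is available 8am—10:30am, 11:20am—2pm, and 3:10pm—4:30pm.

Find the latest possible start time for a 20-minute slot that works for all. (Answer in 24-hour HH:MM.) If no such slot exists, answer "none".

Bob ∩ Alice: 08:00–08:25, 09:40–10:30, 11:20–11:25, 12:40–12:45, 13:10–14:00, 15:10–16:30.
Windows ≥ 20 min: 08:00–08:25, 09:40–10:30, 13:10–14:00, 15:10–16:30.
Latest start in the last window 15:10–16:30 is 16:30 − 20 min = 16:10.

16:10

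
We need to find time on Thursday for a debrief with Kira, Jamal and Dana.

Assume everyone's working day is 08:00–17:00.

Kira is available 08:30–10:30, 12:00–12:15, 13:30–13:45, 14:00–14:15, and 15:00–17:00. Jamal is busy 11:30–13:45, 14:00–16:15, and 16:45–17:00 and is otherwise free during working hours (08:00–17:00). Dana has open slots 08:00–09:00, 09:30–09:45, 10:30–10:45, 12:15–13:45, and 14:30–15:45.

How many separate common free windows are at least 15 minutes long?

Jamal free within 08:00–17:00: 08:00–11:30, 13:45–14:00, 16:15–16:45.
Kira ∩ Jamal: 08:30–10:30, 16:15–16:45.
Kira ∩ Jamal ∩ Dana: 08:30–09:00, 09:30–09:45.
Windows ≥ 15 min: 08:30–09:00, 09:30–09:45.
That's 2 windows.

2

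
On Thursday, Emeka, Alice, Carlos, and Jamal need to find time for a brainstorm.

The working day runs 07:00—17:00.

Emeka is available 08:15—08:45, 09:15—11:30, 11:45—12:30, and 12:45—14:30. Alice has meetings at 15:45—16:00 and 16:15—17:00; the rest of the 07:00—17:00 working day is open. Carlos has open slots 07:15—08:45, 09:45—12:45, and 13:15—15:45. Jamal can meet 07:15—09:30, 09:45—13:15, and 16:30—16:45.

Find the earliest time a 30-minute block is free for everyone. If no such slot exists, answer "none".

08:15

Alice free within 07:00–17:00: 07:00–15:45, 16:00–16:15.
Emeka ∩ Alice: 08:15–08:45, 09:15–11:30, 11:45–12:30, 12:45–14:30.
Emeka ∩ Alice ∩ Carlos: 08:15–08:45, 09:45–11:30, 11:45–12:30, 13:15–14:30.
Emeka ∩ Alice ∩ Carlos ∩ Jamal: 08:15–08:45, 09:45–11:30, 11:45–12:30.
Windows ≥ 30 min: 08:15–08:45, 09:45–11:30, 11:45–12:30.
Earliest such window starts at 08:15.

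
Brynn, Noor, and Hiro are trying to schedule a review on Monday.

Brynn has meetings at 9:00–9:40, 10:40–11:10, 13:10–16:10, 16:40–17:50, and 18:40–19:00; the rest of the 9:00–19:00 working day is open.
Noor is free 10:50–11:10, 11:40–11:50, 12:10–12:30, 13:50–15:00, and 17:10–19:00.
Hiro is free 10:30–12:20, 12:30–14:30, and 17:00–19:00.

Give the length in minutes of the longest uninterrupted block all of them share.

50 minutes

Brynn free within 09:00–19:00: 09:40–10:40, 11:10–13:10, 16:10–16:40, 17:50–18:40.
Brynn ∩ Noor: 11:40–11:50, 12:10–12:30, 17:50–18:40.
Brynn ∩ Noor ∩ Hiro: 11:40–11:50, 12:10–12:20, 17:50–18:40.
Common window lengths: 10, 10, 50 min; longest is 50.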